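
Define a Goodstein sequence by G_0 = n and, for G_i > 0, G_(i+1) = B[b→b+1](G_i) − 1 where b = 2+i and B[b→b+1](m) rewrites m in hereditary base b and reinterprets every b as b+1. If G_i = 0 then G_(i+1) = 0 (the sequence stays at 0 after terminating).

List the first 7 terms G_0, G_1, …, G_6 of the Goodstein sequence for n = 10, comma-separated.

G_0=10  [base 2] 2^(2 + 1) + 2  →[2↦3]→  3^(3 + 1) + 3 = 84  −1 ⇒ G_1=83
G_1=83  [base 3] 3^(3 + 1) + 2  →[3↦4]→  4^(4 + 1) + 2 = 1026  −1 ⇒ G_2=1025
G_2=1025  [base 4] 4^(4 + 1) + 1  →[4↦5]→  5^(5 + 1) + 1 = 15626  −1 ⇒ G_3=15625
G_3=15625  [base 5] 5^(5 + 1)  →[5↦6]→  6^(6 + 1) = 279936  −1 ⇒ G_4=279935
G_4=279935  [base 6] 5·6^6 + 5·6^5 + 5·6^4 + 5·6^3 + 5·6^2 + 5·6 + 5  →[6↦7]→  5·7^7 + 5·7^5 + 5·7^4 + 5·7^3 + 5·7^2 + 5·7 + 5 = 4215755  −1 ⇒ G_5=4215754
G_5=4215754  [base 7] 5·7^7 + 5·7^5 + 5·7^4 + 5·7^3 + 5·7^2 + 5·7 + 4  →[7↦8]→  5·8^8 + 5·8^5 + 5·8^4 + 5·8^3 + 5·8^2 + 5·8 + 4 = 84073324  −1 ⇒ G_6=84073323

10, 83, 1025, 15625, 279935, 4215754, 84073323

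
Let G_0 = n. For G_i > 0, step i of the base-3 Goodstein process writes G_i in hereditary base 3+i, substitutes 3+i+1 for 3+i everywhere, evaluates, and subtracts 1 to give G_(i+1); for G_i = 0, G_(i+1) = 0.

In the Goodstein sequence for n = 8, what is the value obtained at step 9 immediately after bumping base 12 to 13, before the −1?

11

(0) 8|_3 = 2·3 + 2 ↦ 2·4 + 2|_4 = 10 ⇒ 9
(1) 9|_4 = 2·4 + 1 ↦ 2·5 + 1|_5 = 11 ⇒ 10
(2) 10|_5 = 2·5 ↦ 2·6|_6 = 12 ⇒ 11
(3) 11|_6 = 6 + 5 ↦ 7 + 5|_7 = 12 ⇒ 11
(4) 11|_7 = 7 + 4 ↦ 8 + 4|_8 = 12 ⇒ 11
(5) 11|_8 = 8 + 3 ↦ 9 + 3|_9 = 12 ⇒ 11
(6) 11|_9 = 9 + 2 ↦ 10 + 2|_10 = 12 ⇒ 11
(7) 11|_10 = 10 + 1 ↦ 11 + 1|_11 = 12 ⇒ 11
(8) 11|_11 = 11 ↦ 12|_12 = 12 ⇒ 11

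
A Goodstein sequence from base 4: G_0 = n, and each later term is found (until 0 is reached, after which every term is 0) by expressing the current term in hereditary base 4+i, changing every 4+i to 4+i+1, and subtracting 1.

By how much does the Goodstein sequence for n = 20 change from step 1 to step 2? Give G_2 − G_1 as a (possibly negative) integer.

10

step 0: 20 = 4^2 + 4; sub 5 for 4: 5^2 + 5; = 30; G_1 = 30−1 = 29
step 1: 29 = 5^2 + 4; sub 6 for 5: 6^2 + 4; = 40; G_2 = 40−1 = 39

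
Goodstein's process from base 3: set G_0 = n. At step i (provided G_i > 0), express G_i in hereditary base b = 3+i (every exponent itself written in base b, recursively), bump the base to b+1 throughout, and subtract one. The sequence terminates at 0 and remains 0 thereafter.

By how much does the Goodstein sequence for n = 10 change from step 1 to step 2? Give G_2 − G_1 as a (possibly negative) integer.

[0] 10 ≡ 3^2 + 1 (base 3). Lift 4: 17. −1: 16.
[1] 16 ≡ 4^2 (base 4). Lift 5: 25. −1: 24.

8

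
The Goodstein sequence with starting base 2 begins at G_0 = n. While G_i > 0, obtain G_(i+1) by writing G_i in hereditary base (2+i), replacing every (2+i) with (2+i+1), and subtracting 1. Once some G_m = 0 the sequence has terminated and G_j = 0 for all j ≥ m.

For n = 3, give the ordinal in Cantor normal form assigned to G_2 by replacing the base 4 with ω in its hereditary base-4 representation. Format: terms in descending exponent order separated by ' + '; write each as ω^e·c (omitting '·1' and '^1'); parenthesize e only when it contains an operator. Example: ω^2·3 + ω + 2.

G_0 = 3. HB_2(3) = 2 + 1. Bump = 4. G_1 = 3.
G_1 = 3. HB_3(3) = 3. Bump = 4. G_2 = 3.
G_2 = 3. HB_4(3) = 3. Bump = 3. G_3 = 2.

3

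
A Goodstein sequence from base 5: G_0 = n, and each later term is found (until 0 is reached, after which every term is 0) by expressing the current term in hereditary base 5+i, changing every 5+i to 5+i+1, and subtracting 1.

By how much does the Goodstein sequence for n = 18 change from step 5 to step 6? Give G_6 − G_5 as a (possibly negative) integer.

1

step 0: 18 = 3·5 + 3; sub 6 for 5: 3·6 + 3; = 21; G_1 = 21−1 = 20
step 1: 20 = 3·6 + 2; sub 7 for 6: 3·7 + 2; = 23; G_2 = 23−1 = 22
step 2: 22 = 3·7 + 1; sub 8 for 7: 3·8 + 1; = 25; G_3 = 25−1 = 24
step 3: 24 = 3·8; sub 9 for 8: 3·9; = 27; G_4 = 27−1 = 26
step 4: 26 = 2·9 + 8; sub 10 for 9: 2·10 + 8; = 28; G_5 = 28−1 = 27
step 5: 27 = 2·10 + 7; sub 11 for 10: 2·11 + 7; = 29; G_6 = 29−1 = 28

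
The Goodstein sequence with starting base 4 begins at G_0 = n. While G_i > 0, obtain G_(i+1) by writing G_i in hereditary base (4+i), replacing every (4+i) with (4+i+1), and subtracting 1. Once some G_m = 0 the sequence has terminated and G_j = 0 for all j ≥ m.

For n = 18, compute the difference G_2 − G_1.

10

[0] 18 ≡ 4^2 + 2 (base 4). Lift 5: 27. −1: 26.
[1] 26 ≡ 5^2 + 1 (base 5). Lift 6: 37. −1: 36.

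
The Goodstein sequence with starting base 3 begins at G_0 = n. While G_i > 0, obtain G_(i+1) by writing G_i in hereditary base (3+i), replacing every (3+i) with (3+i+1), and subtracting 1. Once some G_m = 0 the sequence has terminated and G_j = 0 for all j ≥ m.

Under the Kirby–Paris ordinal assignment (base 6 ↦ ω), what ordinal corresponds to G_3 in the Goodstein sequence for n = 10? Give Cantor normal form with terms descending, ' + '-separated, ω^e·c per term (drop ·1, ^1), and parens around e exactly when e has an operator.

G_0 = 10. HB_3(10) = 3^2 + 1. Bump = 17. G_1 = 16.
G_1 = 16. HB_4(16) = 4^2. Bump = 25. G_2 = 24.
G_2 = 24. HB_5(24) = 4·5 + 4. Bump = 28. G_3 = 27.
G_3 = 27. HB_6(27) = 4·6 + 3. Bump = 31. G_4 = 30.

ω·4 + 3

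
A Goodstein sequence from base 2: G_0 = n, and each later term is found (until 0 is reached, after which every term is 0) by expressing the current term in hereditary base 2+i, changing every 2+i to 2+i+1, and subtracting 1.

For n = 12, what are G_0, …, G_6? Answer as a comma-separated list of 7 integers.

12, 107, 1065, 15685, 280019, 5764910, 134217867

G_0 = 12. HB_2(12) = 2^(2 + 1) + 2^2. Bump = 108. G_1 = 107.
G_1 = 107. HB_3(107) = 3^(3 + 1) + 2·3^2 + 2·3 + 2. Bump = 1066. G_2 = 1065.
G_2 = 1065. HB_4(1065) = 4^(4 + 1) + 2·4^2 + 2·4 + 1. Bump = 15686. G_3 = 15685.
G_3 = 15685. HB_5(15685) = 5^(5 + 1) + 2·5^2 + 2·5. Bump = 280020. G_4 = 280019.
G_4 = 280019. HB_6(280019) = 6^(6 + 1) + 2·6^2 + 6 + 5. Bump = 5764911. G_5 = 5764910.
G_5 = 5764910. HB_7(5764910) = 7^(7 + 1) + 2·7^2 + 7 + 4. Bump = 134217868. G_6 = 134217867.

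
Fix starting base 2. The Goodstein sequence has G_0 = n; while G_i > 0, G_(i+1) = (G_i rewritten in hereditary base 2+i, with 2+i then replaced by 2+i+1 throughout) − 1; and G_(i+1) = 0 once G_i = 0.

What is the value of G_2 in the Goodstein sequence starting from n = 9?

i=0: 9 = 2^(2 + 1) + 1 (b=2); 2→3: 3^(3 + 1) + 1 = 82; 82−1 = 81
i=1: 81 = 3^(3 + 1) (b=3); 3→4: 4^(4 + 1) = 1024; 1024−1 = 1023

1023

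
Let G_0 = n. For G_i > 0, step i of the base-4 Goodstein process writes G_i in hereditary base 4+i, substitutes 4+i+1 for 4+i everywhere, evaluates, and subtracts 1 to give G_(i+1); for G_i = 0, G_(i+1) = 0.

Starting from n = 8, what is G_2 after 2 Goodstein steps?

i=0: 8 = 2·4 (b=4); 4→5: 2·5 = 10; 10−1 = 9
i=1: 9 = 5 + 4 (b=5); 5→6: 6 + 4 = 10; 10−1 = 9
i=2: 9 = 6 + 3 (b=6); 6→7: 7 + 3 = 10; 10−1 = 9

9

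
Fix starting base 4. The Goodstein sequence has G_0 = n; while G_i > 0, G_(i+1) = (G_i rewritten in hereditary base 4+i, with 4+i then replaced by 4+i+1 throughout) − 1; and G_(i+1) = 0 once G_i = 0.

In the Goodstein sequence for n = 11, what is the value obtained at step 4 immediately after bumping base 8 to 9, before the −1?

16

G_0=11  [base 4] 2·4 + 3  →[4↦5]→  2·5 + 3 = 13  −1 ⇒ G_1=12
G_1=12  [base 5] 2·5 + 2  →[5↦6]→  2·6 + 2 = 14  −1 ⇒ G_2=13
G_2=13  [base 6] 2·6 + 1  →[6↦7]→  2·7 + 1 = 15  −1 ⇒ G_3=14
G_3=14  [base 7] 2·7  →[7↦8]→  2·8 = 16  −1 ⇒ G_4=15
G_4=15  [base 8] 8 + 7  →[8↦9]→  9 + 7 = 16  −1 ⇒ G_5=15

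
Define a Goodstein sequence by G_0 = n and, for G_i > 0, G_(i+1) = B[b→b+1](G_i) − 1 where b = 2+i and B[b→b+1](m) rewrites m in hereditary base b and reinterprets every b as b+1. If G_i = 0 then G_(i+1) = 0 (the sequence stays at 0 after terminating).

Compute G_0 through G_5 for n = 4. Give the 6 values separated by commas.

i=0: 4 = 2^2 (b=2); 2→3: 3^3 = 27; 27−1 = 26
i=1: 26 = 2·3^2 + 2·3 + 2 (b=3); 3→4: 2·4^2 + 2·4 + 2 = 42; 42−1 = 41
i=2: 41 = 2·4^2 + 2·4 + 1 (b=4); 4→5: 2·5^2 + 2·5 + 1 = 61; 61−1 = 60
i=3: 60 = 2·5^2 + 2·5 (b=5); 5→6: 2·6^2 + 2·6 = 84; 84−1 = 83
i=4: 83 = 2·6^2 + 6 + 5 (b=6); 6→7: 2·7^2 + 7 + 5 = 110; 110−1 = 109

4, 26, 41, 60, 83, 109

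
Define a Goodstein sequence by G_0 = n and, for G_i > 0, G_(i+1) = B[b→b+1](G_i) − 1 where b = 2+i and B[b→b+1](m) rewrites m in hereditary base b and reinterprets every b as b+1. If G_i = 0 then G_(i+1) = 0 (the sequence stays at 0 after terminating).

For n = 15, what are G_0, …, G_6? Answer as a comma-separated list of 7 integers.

15, 111, 1283, 18752, 326593, 6588344, 150994943

G_0=15  [base 2] 2^(2 + 1) + 2^2 + 2 + 1  →[2↦3]→  3^(3 + 1) + 3^3 + 3 + 1 = 112  −1 ⇒ G_1=111
G_1=111  [base 3] 3^(3 + 1) + 3^3 + 3  →[3↦4]→  4^(4 + 1) + 4^4 + 4 = 1284  −1 ⇒ G_2=1283
G_2=1283  [base 4] 4^(4 + 1) + 4^4 + 3  →[4↦5]→  5^(5 + 1) + 5^5 + 3 = 18753  −1 ⇒ G_3=18752
G_3=18752  [base 5] 5^(5 + 1) + 5^5 + 2  →[5↦6]→  6^(6 + 1) + 6^6 + 2 = 326594  −1 ⇒ G_4=326593
G_4=326593  [base 6] 6^(6 + 1) + 6^6 + 1  →[6↦7]→  7^(7 + 1) + 7^7 + 1 = 6588345  −1 ⇒ G_5=6588344
G_5=6588344  [base 7] 7^(7 + 1) + 7^7  →[7↦8]→  8^(8 + 1) + 8^8 = 150994944  −1 ⇒ G_6=150994943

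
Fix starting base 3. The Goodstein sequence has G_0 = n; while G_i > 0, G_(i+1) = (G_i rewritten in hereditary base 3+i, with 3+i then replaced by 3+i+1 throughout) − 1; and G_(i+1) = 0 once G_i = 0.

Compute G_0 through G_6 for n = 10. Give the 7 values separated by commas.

10 —HB3→ 3^2 + 1 —bump→ 4^2 + 1 = 17 —(−1)→ 16
16 —HB4→ 4^2 —bump→ 5^2 = 25 —(−1)→ 24
24 —HB5→ 4·5 + 4 —bump→ 4·6 + 4 = 28 —(−1)→ 27
27 —HB6→ 4·6 + 3 —bump→ 4·7 + 3 = 31 —(−1)→ 30
30 —HB7→ 4·7 + 2 —bump→ 4·8 + 2 = 34 —(−1)→ 33
33 —HB8→ 4·8 + 1 —bump→ 4·9 + 1 = 37 —(−1)→ 36

10, 16, 24, 27, 30, 33, 36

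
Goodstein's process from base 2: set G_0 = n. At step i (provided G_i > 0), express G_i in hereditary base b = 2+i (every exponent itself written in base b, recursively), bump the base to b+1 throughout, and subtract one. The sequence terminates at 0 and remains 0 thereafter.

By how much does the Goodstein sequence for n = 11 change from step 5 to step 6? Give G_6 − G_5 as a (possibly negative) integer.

base 2: 11 = 2^(2 + 1) + 2 + 1; at 3: 3^(3 + 1) + 3 + 1 = 85; next = 84
base 3: 84 = 3^(3 + 1) + 3; at 4: 4^(4 + 1) + 4 = 1028; next = 1027
base 4: 1027 = 4^(4 + 1) + 3; at 5: 5^(5 + 1) + 3 = 15628; next = 15627
base 5: 15627 = 5^(5 + 1) + 2; at 6: 6^(6 + 1) + 2 = 279938; next = 279937
base 6: 279937 = 6^(6 + 1) + 1; at 7: 7^(7 + 1) + 1 = 5764802; next = 5764801
base 7: 5764801 = 7^(7 + 1); at 8: 8^(8 + 1) = 134217728; next = 134217727

128452926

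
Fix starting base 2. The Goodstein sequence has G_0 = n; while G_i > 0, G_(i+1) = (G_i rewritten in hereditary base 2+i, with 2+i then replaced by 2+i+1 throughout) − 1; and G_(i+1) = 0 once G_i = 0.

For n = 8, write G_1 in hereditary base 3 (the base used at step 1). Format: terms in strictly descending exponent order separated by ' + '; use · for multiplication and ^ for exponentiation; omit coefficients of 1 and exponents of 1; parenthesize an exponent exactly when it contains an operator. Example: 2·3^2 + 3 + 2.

2·3^3 + 2·3^2 + 2·3 + 2

i=0: 8 = 2^(2 + 1) (b=2); 2→3: 3^(3 + 1) = 81; 81−1 = 80
i=1: 80 = 2·3^3 + 2·3^2 + 2·3 + 2 (b=3); 3→4: 2·4^4 + 2·4^2 + 2·4 + 2 = 554; 554−1 = 553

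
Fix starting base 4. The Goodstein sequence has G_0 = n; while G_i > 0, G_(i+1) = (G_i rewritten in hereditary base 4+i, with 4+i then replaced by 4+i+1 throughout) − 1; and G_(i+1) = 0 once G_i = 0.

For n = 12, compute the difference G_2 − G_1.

(0) 12|_4 = 3·4 ↦ 3·5|_5 = 15 ⇒ 14
(1) 14|_5 = 2·5 + 4 ↦ 2·6 + 4|_6 = 16 ⇒ 15

1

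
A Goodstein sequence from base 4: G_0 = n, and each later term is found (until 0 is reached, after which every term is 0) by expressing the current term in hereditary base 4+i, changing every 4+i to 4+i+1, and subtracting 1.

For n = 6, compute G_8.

1

step 0: 6 = 4 + 2; sub 5 for 4: 5 + 2; = 7; G_1 = 7−1 = 6
step 1: 6 = 5 + 1; sub 6 for 5: 6 + 1; = 7; G_2 = 7−1 = 6
step 2: 6 = 6; sub 7 for 6: 7; = 7; G_3 = 7−1 = 6
step 3: 6 = 6; sub 8 for 7: 6; = 6; G_4 = 6−1 = 5
step 4: 5 = 5; sub 9 for 8: 5; = 5; G_5 = 5−1 = 4
step 5: 4 = 4; sub 10 for 9: 4; = 4; G_6 = 4−1 = 3
step 6: 3 = 3; sub 11 for 10: 3; = 3; G_7 = 3−1 = 2
step 7: 2 = 2; sub 12 for 11: 2; = 2; G_8 = 2−1 = 1
step 8: 1 = 1; sub 13 for 12: 1; = 1; G_9 = 1−1 = 0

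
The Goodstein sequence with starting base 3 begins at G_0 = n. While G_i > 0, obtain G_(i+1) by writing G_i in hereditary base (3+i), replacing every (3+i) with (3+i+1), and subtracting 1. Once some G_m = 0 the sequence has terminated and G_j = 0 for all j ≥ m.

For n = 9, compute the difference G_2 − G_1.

2

i=0: 9 = 3^2 (b=3); 3→4: 4^2 = 16; 16−1 = 15
i=1: 15 = 3·4 + 3 (b=4); 4→5: 3·5 + 3 = 18; 18−1 = 17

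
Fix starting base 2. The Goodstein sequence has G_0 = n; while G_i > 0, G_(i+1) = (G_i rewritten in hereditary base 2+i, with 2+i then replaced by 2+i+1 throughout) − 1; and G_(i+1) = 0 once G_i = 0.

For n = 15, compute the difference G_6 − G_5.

144406599

i=0: 15 = 2^(2 + 1) + 2^2 + 2 + 1 (b=2); 2→3: 3^(3 + 1) + 3^3 + 3 + 1 = 112; 112−1 = 111
i=1: 111 = 3^(3 + 1) + 3^3 + 3 (b=3); 3→4: 4^(4 + 1) + 4^4 + 4 = 1284; 1284−1 = 1283
i=2: 1283 = 4^(4 + 1) + 4^4 + 3 (b=4); 4→5: 5^(5 + 1) + 5^5 + 3 = 18753; 18753−1 = 18752
i=3: 18752 = 5^(5 + 1) + 5^5 + 2 (b=5); 5→6: 6^(6 + 1) + 6^6 + 2 = 326594; 326594−1 = 326593
i=4: 326593 = 6^(6 + 1) + 6^6 + 1 (b=6); 6→7: 7^(7 + 1) + 7^7 + 1 = 6588345; 6588345−1 = 6588344
i=5: 6588344 = 7^(7 + 1) + 7^7 (b=7); 7→8: 8^(8 + 1) + 8^8 = 150994944; 150994944−1 = 150994943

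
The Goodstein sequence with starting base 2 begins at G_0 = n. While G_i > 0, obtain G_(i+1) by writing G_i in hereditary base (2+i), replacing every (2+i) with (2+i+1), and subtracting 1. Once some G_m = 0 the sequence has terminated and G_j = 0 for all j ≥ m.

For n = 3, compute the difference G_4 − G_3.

G_0 = 3. HB_2(3) = 2 + 1. Bump = 4. G_1 = 3.
G_1 = 3. HB_3(3) = 3. Bump = 4. G_2 = 3.
G_2 = 3. HB_4(3) = 3. Bump = 3. G_3 = 2.
G_3 = 2. HB_5(2) = 2. Bump = 2. G_4 = 1.

-1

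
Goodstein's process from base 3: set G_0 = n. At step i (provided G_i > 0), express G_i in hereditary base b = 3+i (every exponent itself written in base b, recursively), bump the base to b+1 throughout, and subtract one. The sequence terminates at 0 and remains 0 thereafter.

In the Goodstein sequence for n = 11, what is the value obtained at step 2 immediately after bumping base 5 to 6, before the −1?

i=0: 11 = 3^2 + 2 (b=3); 3→4: 4^2 + 2 = 18; 18−1 = 17
i=1: 17 = 4^2 + 1 (b=4); 4→5: 5^2 + 1 = 26; 26−1 = 25
i=2: 25 = 5^2 (b=5); 5→6: 6^2 = 36; 36−1 = 35

36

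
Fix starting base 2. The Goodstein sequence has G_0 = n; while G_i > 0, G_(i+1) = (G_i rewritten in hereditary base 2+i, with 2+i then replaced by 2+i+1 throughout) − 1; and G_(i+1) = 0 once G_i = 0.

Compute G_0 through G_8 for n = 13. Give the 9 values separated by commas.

(0) 13|_2 = 2^(2 + 1) + 2^2 + 1 ↦ 3^(3 + 1) + 3^3 + 1|_3 = 109 ⇒ 108
(1) 108|_3 = 3^(3 + 1) + 3^3 ↦ 4^(4 + 1) + 4^4|_4 = 1280 ⇒ 1279
(2) 1279|_4 = 4^(4 + 1) + 3·4^3 + 3·4^2 + 3·4 + 3 ↦ 5^(5 + 1) + 3·5^3 + 3·5^2 + 3·5 + 3|_5 = 16093 ⇒ 16092
(3) 16092|_5 = 5^(5 + 1) + 3·5^3 + 3·5^2 + 3·5 + 2 ↦ 6^(6 + 1) + 3·6^3 + 3·6^2 + 3·6 + 2|_6 = 280712 ⇒ 280711
(4) 280711|_6 = 6^(6 + 1) + 3·6^3 + 3·6^2 + 3·6 + 1 ↦ 7^(7 + 1) + 3·7^3 + 3·7^2 + 3·7 + 1|_7 = 5765999 ⇒ 5765998
(5) 5765998|_7 = 7^(7 + 1) + 3·7^3 + 3·7^2 + 3·7 ↦ 8^(8 + 1) + 3·8^3 + 3·8^2 + 3·8|_8 = 134219480 ⇒ 134219479
(6) 134219479|_8 = 8^(8 + 1) + 3·8^3 + 3·8^2 + 2·8 + 7 ↦ 9^(9 + 1) + 3·9^3 + 3·9^2 + 2·9 + 7|_9 = 3486786856 ⇒ 3486786855
(7) 3486786855|_9 = 9^(9 + 1) + 3·9^3 + 3·9^2 + 2·9 + 6 ↦ 10^(10 + 1) + 3·10^3 + 3·10^2 + 2·10 + 6|_10 = 100000003326 ⇒ 100000003325

13, 108, 1279, 16092, 280711, 5765998, 134219479, 3486786855, 100000003325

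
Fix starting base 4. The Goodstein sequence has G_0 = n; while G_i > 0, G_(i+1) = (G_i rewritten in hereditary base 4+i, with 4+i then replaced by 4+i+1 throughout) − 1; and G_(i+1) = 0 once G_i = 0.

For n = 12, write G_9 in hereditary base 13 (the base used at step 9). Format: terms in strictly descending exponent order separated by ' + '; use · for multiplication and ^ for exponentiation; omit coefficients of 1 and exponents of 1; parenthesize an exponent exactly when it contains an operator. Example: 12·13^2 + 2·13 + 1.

13 + 6

G_0=12  [base 4] 3·4  →[4↦5]→  3·5 = 15  −1 ⇒ G_1=14
G_1=14  [base 5] 2·5 + 4  →[5↦6]→  2·6 + 4 = 16  −1 ⇒ G_2=15
G_2=15  [base 6] 2·6 + 3  →[6↦7]→  2·7 + 3 = 17  −1 ⇒ G_3=16
G_3=16  [base 7] 2·7 + 2  →[7↦8]→  2·8 + 2 = 18  −1 ⇒ G_4=17
G_4=17  [base 8] 2·8 + 1  →[8↦9]→  2·9 + 1 = 19  −1 ⇒ G_5=18
G_5=18  [base 9] 2·9  →[9↦10]→  2·10 = 20  −1 ⇒ G_6=19
G_6=19  [base 10] 10 + 9  →[10↦11]→  11 + 9 = 20  −1 ⇒ G_7=19
G_7=19  [base 11] 11 + 8  →[11↦12]→  12 + 8 = 20  −1 ⇒ G_8=19
G_8=19  [base 12] 12 + 7  →[12↦13]→  13 + 7 = 20  −1 ⇒ G_9=19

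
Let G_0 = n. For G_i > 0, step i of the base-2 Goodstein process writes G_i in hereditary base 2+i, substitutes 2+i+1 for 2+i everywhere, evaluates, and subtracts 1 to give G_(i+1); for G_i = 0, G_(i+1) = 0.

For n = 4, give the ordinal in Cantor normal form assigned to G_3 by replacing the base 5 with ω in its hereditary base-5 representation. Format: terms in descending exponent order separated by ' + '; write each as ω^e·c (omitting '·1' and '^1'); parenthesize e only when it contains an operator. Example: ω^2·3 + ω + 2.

4 —HB2→ 2^2 —bump→ 3^3 = 27 —(−1)→ 26
26 —HB3→ 2·3^2 + 2·3 + 2 —bump→ 2·4^2 + 2·4 + 2 = 42 —(−1)→ 41
41 —HB4→ 2·4^2 + 2·4 + 1 —bump→ 2·5^2 + 2·5 + 1 = 61 —(−1)→ 60
60 —HB5→ 2·5^2 + 2·5 —bump→ 2·6^2 + 2·6 = 84 —(−1)→ 83

ω^2·2 + ω·2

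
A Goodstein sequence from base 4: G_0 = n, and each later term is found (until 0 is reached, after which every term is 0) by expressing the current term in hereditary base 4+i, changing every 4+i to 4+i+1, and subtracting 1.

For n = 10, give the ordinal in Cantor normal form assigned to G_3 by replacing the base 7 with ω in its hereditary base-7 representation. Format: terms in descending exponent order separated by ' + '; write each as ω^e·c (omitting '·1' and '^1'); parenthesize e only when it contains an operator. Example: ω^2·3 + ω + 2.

ω + 6

[0] 10 ≡ 2·4 + 2 (base 4). Lift 5: 12. −1: 11.
[1] 11 ≡ 2·5 + 1 (base 5). Lift 6: 13. −1: 12.
[2] 12 ≡ 2·6 (base 6). Lift 7: 14. −1: 13.
[3] 13 ≡ 7 + 6 (base 7). Lift 8: 14. −1: 13.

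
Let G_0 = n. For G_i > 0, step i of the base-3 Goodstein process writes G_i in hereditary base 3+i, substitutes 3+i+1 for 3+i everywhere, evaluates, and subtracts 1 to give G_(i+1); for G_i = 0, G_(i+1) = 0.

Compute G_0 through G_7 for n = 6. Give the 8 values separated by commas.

(0) 6|_3 = 2·3 ↦ 2·4|_4 = 8 ⇒ 7
(1) 7|_4 = 4 + 3 ↦ 5 + 3|_5 = 8 ⇒ 7
(2) 7|_5 = 5 + 2 ↦ 6 + 2|_6 = 8 ⇒ 7
(3) 7|_6 = 6 + 1 ↦ 7 + 1|_7 = 8 ⇒ 7
(4) 7|_7 = 7 ↦ 8|_8 = 8 ⇒ 7
(5) 7|_8 = 7 ↦ 7|_9 = 7 ⇒ 6
(6) 6|_9 = 6 ↦ 6|_10 = 6 ⇒ 5

6, 7, 7, 7, 7, 7, 6, 5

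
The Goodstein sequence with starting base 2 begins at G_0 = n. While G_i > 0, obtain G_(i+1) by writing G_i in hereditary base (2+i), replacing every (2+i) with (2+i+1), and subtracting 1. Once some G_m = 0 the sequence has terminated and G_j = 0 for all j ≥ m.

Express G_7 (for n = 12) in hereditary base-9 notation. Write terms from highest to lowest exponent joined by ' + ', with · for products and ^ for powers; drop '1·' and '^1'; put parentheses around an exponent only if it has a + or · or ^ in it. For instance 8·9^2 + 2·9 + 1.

G_0=12  [base 2] 2^(2 + 1) + 2^2  →[2↦3]→  3^(3 + 1) + 3^3 = 108  −1 ⇒ G_1=107
G_1=107  [base 3] 3^(3 + 1) + 2·3^2 + 2·3 + 2  →[3↦4]→  4^(4 + 1) + 2·4^2 + 2·4 + 2 = 1066  −1 ⇒ G_2=1065
G_2=1065  [base 4] 4^(4 + 1) + 2·4^2 + 2·4 + 1  →[4↦5]→  5^(5 + 1) + 2·5^2 + 2·5 + 1 = 15686  −1 ⇒ G_3=15685
G_3=15685  [base 5] 5^(5 + 1) + 2·5^2 + 2·5  →[5↦6]→  6^(6 + 1) + 2·6^2 + 2·6 = 280020  −1 ⇒ G_4=280019
G_4=280019  [base 6] 6^(6 + 1) + 2·6^2 + 6 + 5  →[6↦7]→  7^(7 + 1) + 2·7^2 + 7 + 5 = 5764911  −1 ⇒ G_5=5764910
G_5=5764910  [base 7] 7^(7 + 1) + 2·7^2 + 7 + 4  →[7↦8]→  8^(8 + 1) + 2·8^2 + 8 + 4 = 134217868  −1 ⇒ G_6=134217867
G_6=134217867  [base 8] 8^(8 + 1) + 2·8^2 + 8 + 3  →[8↦9]→  9^(9 + 1) + 2·9^2 + 9 + 3 = 3486784575  −1 ⇒ G_7=3486784574
G_7=3486784574  [base 9] 9^(9 + 1) + 2·9^2 + 9 + 2  →[9↦10]→  10^(10 + 1) + 2·10^2 + 10 + 2 = 100000000212  −1 ⇒ G_8=100000000211

9^(9 + 1) + 2·9^2 + 9 + 2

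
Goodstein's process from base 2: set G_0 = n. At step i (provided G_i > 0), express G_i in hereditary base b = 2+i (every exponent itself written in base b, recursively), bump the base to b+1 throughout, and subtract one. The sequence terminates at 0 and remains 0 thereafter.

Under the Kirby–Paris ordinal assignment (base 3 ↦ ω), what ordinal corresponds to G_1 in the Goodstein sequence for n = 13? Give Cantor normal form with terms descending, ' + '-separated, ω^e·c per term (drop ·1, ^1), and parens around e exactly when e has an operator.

base 2: 13 = 2^(2 + 1) + 2^2 + 1; at 3: 3^(3 + 1) + 3^3 + 1 = 109; next = 108
base 3: 108 = 3^(3 + 1) + 3^3; at 4: 4^(4 + 1) + 4^4 = 1280; next = 1279

ω^(ω + 1) + ω^ω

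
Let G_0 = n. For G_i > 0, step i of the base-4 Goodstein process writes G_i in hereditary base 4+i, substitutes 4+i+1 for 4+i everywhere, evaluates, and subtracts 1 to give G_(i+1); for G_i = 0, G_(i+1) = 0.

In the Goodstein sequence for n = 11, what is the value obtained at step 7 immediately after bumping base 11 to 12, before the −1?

16

G_0=11  [base 4] 2·4 + 3  →[4↦5]→  2·5 + 3 = 13  −1 ⇒ G_1=12
G_1=12  [base 5] 2·5 + 2  →[5↦6]→  2·6 + 2 = 14  −1 ⇒ G_2=13
G_2=13  [base 6] 2·6 + 1  →[6↦7]→  2·7 + 1 = 15  −1 ⇒ G_3=14
G_3=14  [base 7] 2·7  →[7↦8]→  2·8 = 16  −1 ⇒ G_4=15
G_4=15  [base 8] 8 + 7  →[8↦9]→  9 + 7 = 16  −1 ⇒ G_5=15
G_5=15  [base 9] 9 + 6  →[9↦10]→  10 + 6 = 16  −1 ⇒ G_6=15
G_6=15  [base 10] 10 + 5  →[10↦11]→  11 + 5 = 16  −1 ⇒ G_7=15
G_7=15  [base 11] 11 + 4  →[11↦12]→  12 + 4 = 16  −1 ⇒ G_8=15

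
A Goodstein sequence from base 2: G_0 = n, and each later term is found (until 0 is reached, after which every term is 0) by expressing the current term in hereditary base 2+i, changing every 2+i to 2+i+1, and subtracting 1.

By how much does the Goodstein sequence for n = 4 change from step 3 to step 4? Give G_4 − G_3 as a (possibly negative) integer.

[0] 4 ≡ 2^2 (base 2). Lift 3: 27. −1: 26.
[1] 26 ≡ 2·3^2 + 2·3 + 2 (base 3). Lift 4: 42. −1: 41.
[2] 41 ≡ 2·4^2 + 2·4 + 1 (base 4). Lift 5: 61. −1: 60.
[3] 60 ≡ 2·5^2 + 2·5 (base 5). Lift 6: 84. −1: 83.

23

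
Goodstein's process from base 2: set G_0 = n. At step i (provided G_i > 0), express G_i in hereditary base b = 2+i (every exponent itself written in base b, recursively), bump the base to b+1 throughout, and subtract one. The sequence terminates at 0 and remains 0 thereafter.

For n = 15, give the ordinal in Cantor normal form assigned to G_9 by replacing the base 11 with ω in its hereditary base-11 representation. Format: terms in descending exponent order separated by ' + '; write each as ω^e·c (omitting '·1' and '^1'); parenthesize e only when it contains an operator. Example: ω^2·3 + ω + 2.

ω^(ω + 1) + ω^7·7 + ω^6·7 + ω^5·7 + ω^4·7 + ω^3·7 + ω^2·7 + ω·7 + 4

[0] 15 ≡ 2^(2 + 1) + 2^2 + 2 + 1 (base 2). Lift 3: 112. −1: 111.
[1] 111 ≡ 3^(3 + 1) + 3^3 + 3 (base 3). Lift 4: 1284. −1: 1283.
[2] 1283 ≡ 4^(4 + 1) + 4^4 + 3 (base 4). Lift 5: 18753. −1: 18752.
[3] 18752 ≡ 5^(5 + 1) + 5^5 + 2 (base 5). Lift 6: 326594. −1: 326593.
[4] 326593 ≡ 6^(6 + 1) + 6^6 + 1 (base 6). Lift 7: 6588345. −1: 6588344.
[5] 6588344 ≡ 7^(7 + 1) + 7^7 (base 7). Lift 8: 150994944. −1: 150994943.
[6] 150994943 ≡ 8^(8 + 1) + 7·8^7 + 7·8^6 + 7·8^5 + 7·8^4 + 7·8^3 + 7·8^2 + 7·8 + 7 (base 8). Lift 9: 3524450281. −1: 3524450280.
[7] 3524450280 ≡ 9^(9 + 1) + 7·9^7 + 7·9^6 + 7·9^5 + 7·9^4 + 7·9^3 + 7·9^2 + 7·9 + 6 (base 9). Lift 10: 100077777776. −1: 100077777775.
[8] 100077777775 ≡ 10^(10 + 1) + 7·10^7 + 7·10^6 + 7·10^5 + 7·10^4 + 7·10^3 + 7·10^2 + 7·10 + 5 (base 10). Lift 11: 3138578427935. −1: 3138578427934.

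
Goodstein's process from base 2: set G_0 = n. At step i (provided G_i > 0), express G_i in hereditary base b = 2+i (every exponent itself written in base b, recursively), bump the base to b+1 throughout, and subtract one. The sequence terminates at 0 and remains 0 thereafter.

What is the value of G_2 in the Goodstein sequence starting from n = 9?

i=0: 9 = 2^(2 + 1) + 1 (b=2); 2→3: 3^(3 + 1) + 1 = 82; 82−1 = 81
i=1: 81 = 3^(3 + 1) (b=3); 3→4: 4^(4 + 1) = 1024; 1024−1 = 1023

1023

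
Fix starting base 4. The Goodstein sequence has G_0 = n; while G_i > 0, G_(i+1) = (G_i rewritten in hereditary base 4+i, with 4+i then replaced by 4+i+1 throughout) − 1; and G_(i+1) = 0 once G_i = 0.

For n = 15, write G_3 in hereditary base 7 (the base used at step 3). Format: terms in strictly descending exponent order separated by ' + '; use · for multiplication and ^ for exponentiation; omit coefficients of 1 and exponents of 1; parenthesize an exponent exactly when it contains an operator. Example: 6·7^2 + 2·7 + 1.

3·7

15 —HB4→ 3·4 + 3 —bump→ 3·5 + 3 = 18 —(−1)→ 17
17 —HB5→ 3·5 + 2 —bump→ 3·6 + 2 = 20 —(−1)→ 19
19 —HB6→ 3·6 + 1 —bump→ 3·7 + 1 = 22 —(−1)→ 21
21 —HB7→ 3·7 —bump→ 3·8 = 24 —(−1)→ 23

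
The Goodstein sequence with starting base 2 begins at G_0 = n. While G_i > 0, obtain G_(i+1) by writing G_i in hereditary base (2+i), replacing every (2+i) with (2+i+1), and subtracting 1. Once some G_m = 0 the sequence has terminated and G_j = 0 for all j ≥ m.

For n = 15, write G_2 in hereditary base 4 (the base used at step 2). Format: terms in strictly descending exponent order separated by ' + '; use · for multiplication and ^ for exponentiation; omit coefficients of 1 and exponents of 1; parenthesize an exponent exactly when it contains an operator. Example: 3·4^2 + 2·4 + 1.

4^(4 + 1) + 4^4 + 3

(0) 15|_2 = 2^(2 + 1) + 2^2 + 2 + 1 ↦ 3^(3 + 1) + 3^3 + 3 + 1|_3 = 112 ⇒ 111
(1) 111|_3 = 3^(3 + 1) + 3^3 + 3 ↦ 4^(4 + 1) + 4^4 + 4|_4 = 1284 ⇒ 1283
(2) 1283|_4 = 4^(4 + 1) + 4^4 + 3 ↦ 5^(5 + 1) + 5^5 + 3|_5 = 18753 ⇒ 18752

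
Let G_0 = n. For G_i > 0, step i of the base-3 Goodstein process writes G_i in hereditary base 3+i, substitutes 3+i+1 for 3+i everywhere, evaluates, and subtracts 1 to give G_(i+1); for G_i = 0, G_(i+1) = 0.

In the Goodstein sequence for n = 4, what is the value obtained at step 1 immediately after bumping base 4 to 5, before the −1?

(0) 4|_3 = 3 + 1 ↦ 4 + 1|_4 = 5 ⇒ 4
(1) 4|_4 = 4 ↦ 5|_5 = 5 ⇒ 4

5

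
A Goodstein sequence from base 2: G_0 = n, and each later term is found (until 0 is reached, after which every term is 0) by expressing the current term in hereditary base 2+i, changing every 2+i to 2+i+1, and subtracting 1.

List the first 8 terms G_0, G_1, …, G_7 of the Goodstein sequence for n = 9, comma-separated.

9, 81, 1023, 9842, 140743, 2471826, 50333399, 1162263921

9 —HB2→ 2^(2 + 1) + 1 —bump→ 3^(3 + 1) + 1 = 82 —(−1)→ 81
81 —HB3→ 3^(3 + 1) —bump→ 4^(4 + 1) = 1024 —(−1)→ 1023
1023 —HB4→ 3·4^4 + 3·4^3 + 3·4^2 + 3·4 + 3 —bump→ 3·5^5 + 3·5^3 + 3·5^2 + 3·5 + 3 = 9843 —(−1)→ 9842
9842 —HB5→ 3·5^5 + 3·5^3 + 3·5^2 + 3·5 + 2 —bump→ 3·6^6 + 3·6^3 + 3·6^2 + 3·6 + 2 = 140744 —(−1)→ 140743
140743 —HB6→ 3·6^6 + 3·6^3 + 3·6^2 + 3·6 + 1 —bump→ 3·7^7 + 3·7^3 + 3·7^2 + 3·7 + 1 = 2471827 —(−1)→ 2471826
2471826 —HB7→ 3·7^7 + 3·7^3 + 3·7^2 + 3·7 —bump→ 3·8^8 + 3·8^3 + 3·8^2 + 3·8 = 50333400 —(−1)→ 50333399
50333399 —HB8→ 3·8^8 + 3·8^3 + 3·8^2 + 2·8 + 7 —bump→ 3·9^9 + 3·9^3 + 3·9^2 + 2·9 + 7 = 1162263922 —(−1)→ 1162263921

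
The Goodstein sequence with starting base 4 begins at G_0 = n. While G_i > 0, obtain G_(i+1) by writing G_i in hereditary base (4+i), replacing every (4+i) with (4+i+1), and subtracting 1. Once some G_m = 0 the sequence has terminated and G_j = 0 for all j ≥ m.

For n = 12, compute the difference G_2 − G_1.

G_0=12  [base 4] 3·4  →[4↦5]→  3·5 = 15  −1 ⇒ G_1=14
G_1=14  [base 5] 2·5 + 4  →[5↦6]→  2·6 + 4 = 16  −1 ⇒ G_2=15

1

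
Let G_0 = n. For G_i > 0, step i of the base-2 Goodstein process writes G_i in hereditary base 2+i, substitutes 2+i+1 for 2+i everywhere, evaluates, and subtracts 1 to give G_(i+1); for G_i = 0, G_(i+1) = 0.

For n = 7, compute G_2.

G_0=7  [base 2] 2^2 + 2 + 1  →[2↦3]→  3^3 + 3 + 1 = 31  −1 ⇒ G_1=30
G_1=30  [base 3] 3^3 + 3  →[3↦4]→  4^4 + 4 = 260  −1 ⇒ G_2=259

259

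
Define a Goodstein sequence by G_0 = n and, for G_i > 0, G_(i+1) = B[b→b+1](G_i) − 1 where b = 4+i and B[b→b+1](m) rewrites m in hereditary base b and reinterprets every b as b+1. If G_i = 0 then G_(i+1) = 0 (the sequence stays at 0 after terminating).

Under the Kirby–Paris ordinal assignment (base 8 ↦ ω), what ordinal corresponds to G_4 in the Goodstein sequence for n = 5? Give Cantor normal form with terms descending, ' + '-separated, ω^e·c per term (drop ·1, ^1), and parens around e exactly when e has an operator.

step 0: 5 = 4 + 1; sub 5 for 4: 5 + 1; = 6; G_1 = 6−1 = 5
step 1: 5 = 5; sub 6 for 5: 6; = 6; G_2 = 6−1 = 5
step 2: 5 = 5; sub 7 for 6: 5; = 5; G_3 = 5−1 = 4
step 3: 4 = 4; sub 8 for 7: 4; = 4; G_4 = 4−1 = 3

3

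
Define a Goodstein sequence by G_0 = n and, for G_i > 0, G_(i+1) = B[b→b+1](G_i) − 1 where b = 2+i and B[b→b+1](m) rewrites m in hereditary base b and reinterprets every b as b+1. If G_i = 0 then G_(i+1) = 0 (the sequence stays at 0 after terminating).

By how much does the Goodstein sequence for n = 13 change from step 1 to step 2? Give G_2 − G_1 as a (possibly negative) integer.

[0] 13 ≡ 2^(2 + 1) + 2^2 + 1 (base 2). Lift 3: 109. −1: 108.
[1] 108 ≡ 3^(3 + 1) + 3^3 (base 3). Lift 4: 1280. −1: 1279.

1171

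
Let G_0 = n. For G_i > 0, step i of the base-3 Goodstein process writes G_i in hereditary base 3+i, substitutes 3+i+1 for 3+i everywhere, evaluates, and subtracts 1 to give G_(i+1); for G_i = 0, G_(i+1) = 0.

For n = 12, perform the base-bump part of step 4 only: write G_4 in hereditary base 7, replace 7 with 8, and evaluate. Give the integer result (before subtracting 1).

64

G_0 = 12. HB_3(12) = 3^2 + 3. Bump = 20. G_1 = 19.
G_1 = 19. HB_4(19) = 4^2 + 3. Bump = 28. G_2 = 27.
G_2 = 27. HB_5(27) = 5^2 + 2. Bump = 38. G_3 = 37.
G_3 = 37. HB_6(37) = 6^2 + 1. Bump = 50. G_4 = 49.
G_4 = 49. HB_7(49) = 7^2. Bump = 64. G_5 = 63.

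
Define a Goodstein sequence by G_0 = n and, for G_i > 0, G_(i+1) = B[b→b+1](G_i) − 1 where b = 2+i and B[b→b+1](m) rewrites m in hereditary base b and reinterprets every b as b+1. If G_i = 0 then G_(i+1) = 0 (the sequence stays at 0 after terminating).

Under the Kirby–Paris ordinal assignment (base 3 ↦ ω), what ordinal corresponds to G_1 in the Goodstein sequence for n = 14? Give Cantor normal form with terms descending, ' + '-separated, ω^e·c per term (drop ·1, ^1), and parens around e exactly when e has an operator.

base 2: 14 = 2^(2 + 1) + 2^2 + 2; at 3: 3^(3 + 1) + 3^3 + 3 = 111; next = 110
base 3: 110 = 3^(3 + 1) + 3^3 + 2; at 4: 4^(4 + 1) + 4^4 + 2 = 1282; next = 1281

ω^(ω + 1) + ω^ω + 2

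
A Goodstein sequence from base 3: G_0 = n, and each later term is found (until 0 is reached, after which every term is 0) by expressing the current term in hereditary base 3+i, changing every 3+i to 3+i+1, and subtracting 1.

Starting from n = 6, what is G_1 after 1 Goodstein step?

7

G_0 = 6. HB_3(6) = 2·3. Bump = 8. G_1 = 7.
G_1 = 7. HB_4(7) = 4 + 3. Bump = 8. G_2 = 7.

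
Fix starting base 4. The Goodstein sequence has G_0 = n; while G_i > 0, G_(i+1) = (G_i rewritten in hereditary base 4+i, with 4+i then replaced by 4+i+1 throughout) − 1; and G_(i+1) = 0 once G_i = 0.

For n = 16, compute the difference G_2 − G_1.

step 0: 16 = 4^2; sub 5 for 4: 5^2; = 25; G_1 = 25−1 = 24
step 1: 24 = 4·5 + 4; sub 6 for 5: 4·6 + 4; = 28; G_2 = 28−1 = 27

3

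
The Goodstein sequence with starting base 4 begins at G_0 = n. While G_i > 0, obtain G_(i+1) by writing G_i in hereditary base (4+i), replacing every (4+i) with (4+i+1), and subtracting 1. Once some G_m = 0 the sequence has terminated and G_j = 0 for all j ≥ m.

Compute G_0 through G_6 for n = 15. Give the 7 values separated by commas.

i=0: 15 = 3·4 + 3 (b=4); 4→5: 3·5 + 3 = 18; 18−1 = 17
i=1: 17 = 3·5 + 2 (b=5); 5→6: 3·6 + 2 = 20; 20−1 = 19
i=2: 19 = 3·6 + 1 (b=6); 6→7: 3·7 + 1 = 22; 22−1 = 21
i=3: 21 = 3·7 (b=7); 7→8: 3·8 = 24; 24−1 = 23
i=4: 23 = 2·8 + 7 (b=8); 8→9: 2·9 + 7 = 25; 25−1 = 24
i=5: 24 = 2·9 + 6 (b=9); 9→10: 2·10 + 6 = 26; 26−1 = 25

15, 17, 19, 21, 23, 24, 25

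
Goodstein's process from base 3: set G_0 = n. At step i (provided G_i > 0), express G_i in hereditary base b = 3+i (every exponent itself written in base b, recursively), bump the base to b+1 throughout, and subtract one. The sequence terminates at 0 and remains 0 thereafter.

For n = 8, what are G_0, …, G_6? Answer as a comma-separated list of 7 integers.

G_0=8  [base 3] 2·3 + 2  →[3↦4]→  2·4 + 2 = 10  −1 ⇒ G_1=9
G_1=9  [base 4] 2·4 + 1  →[4↦5]→  2·5 + 1 = 11  −1 ⇒ G_2=10
G_2=10  [base 5] 2·5  →[5↦6]→  2·6 = 12  −1 ⇒ G_3=11
G_3=11  [base 6] 6 + 5  →[6↦7]→  7 + 5 = 12  −1 ⇒ G_4=11
G_4=11  [base 7] 7 + 4  →[7↦8]→  8 + 4 = 12  −1 ⇒ G_5=11
G_5=11  [base 8] 8 + 3  →[8↦9]→  9 + 3 = 12  −1 ⇒ G_6=11

8, 9, 10, 11, 11, 11, 11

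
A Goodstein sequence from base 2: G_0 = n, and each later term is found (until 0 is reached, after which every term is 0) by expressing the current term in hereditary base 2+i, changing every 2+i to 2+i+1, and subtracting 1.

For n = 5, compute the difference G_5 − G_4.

step 0: 5 = 2^2 + 1; sub 3 for 2: 3^3 + 1; = 28; G_1 = 28−1 = 27
step 1: 27 = 3^3; sub 4 for 3: 4^4; = 256; G_2 = 256−1 = 255
step 2: 255 = 3·4^3 + 3·4^2 + 3·4 + 3; sub 5 for 4: 3·5^3 + 3·5^2 + 3·5 + 3; = 468; G_3 = 468−1 = 467
step 3: 467 = 3·5^3 + 3·5^2 + 3·5 + 2; sub 6 for 5: 3·6^3 + 3·6^2 + 3·6 + 2; = 776; G_4 = 776−1 = 775
step 4: 775 = 3·6^3 + 3·6^2 + 3·6 + 1; sub 7 for 6: 3·7^3 + 3·7^2 + 3·7 + 1; = 1198; G_5 = 1198−1 = 1197

422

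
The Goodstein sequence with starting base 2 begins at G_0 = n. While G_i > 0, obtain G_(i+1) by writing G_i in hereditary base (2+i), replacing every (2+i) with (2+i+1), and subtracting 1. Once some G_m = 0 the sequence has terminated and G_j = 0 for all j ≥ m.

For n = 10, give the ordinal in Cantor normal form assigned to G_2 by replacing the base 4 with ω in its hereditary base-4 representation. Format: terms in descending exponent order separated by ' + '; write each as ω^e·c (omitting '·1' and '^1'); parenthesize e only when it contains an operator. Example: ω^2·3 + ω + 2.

10 —HB2→ 2^(2 + 1) + 2 —bump→ 3^(3 + 1) + 3 = 84 —(−1)→ 83
83 —HB3→ 3^(3 + 1) + 2 —bump→ 4^(4 + 1) + 2 = 1026 —(−1)→ 1025
1025 —HB4→ 4^(4 + 1) + 1 —bump→ 5^(5 + 1) + 1 = 15626 —(−1)→ 15625

ω^(ω + 1) + 1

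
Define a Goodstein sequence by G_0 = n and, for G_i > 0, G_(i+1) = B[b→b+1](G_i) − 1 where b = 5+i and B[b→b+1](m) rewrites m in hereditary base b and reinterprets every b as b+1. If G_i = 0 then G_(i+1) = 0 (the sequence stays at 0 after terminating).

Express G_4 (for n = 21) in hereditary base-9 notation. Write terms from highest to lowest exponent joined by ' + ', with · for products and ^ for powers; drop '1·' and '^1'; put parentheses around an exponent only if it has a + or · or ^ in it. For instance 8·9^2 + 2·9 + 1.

3·9 + 4

21 —HB5→ 4·5 + 1 —bump→ 4·6 + 1 = 25 —(−1)→ 24
24 —HB6→ 4·6 —bump→ 4·7 = 28 —(−1)→ 27
27 —HB7→ 3·7 + 6 —bump→ 3·8 + 6 = 30 —(−1)→ 29
29 —HB8→ 3·8 + 5 —bump→ 3·9 + 5 = 32 —(−1)→ 31
31 —HB9→ 3·9 + 4 —bump→ 3·10 + 4 = 34 —(−1)→ 33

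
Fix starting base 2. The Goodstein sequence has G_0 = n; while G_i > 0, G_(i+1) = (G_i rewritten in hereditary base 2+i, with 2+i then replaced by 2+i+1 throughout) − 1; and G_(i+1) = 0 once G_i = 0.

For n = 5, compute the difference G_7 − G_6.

703

base 2: 5 = 2^2 + 1; at 3: 3^3 + 1 = 28; next = 27
base 3: 27 = 3^3; at 4: 4^4 = 256; next = 255
base 4: 255 = 3·4^3 + 3·4^2 + 3·4 + 3; at 5: 3·5^3 + 3·5^2 + 3·5 + 3 = 468; next = 467
base 5: 467 = 3·5^3 + 3·5^2 + 3·5 + 2; at 6: 3·6^3 + 3·6^2 + 3·6 + 2 = 776; next = 775
base 6: 775 = 3·6^3 + 3·6^2 + 3·6 + 1; at 7: 3·7^3 + 3·7^2 + 3·7 + 1 = 1198; next = 1197
base 7: 1197 = 3·7^3 + 3·7^2 + 3·7; at 8: 3·8^3 + 3·8^2 + 3·8 = 1752; next = 1751
base 8: 1751 = 3·8^3 + 3·8^2 + 2·8 + 7; at 9: 3·9^3 + 3·9^2 + 2·9 + 7 = 2455; next = 2454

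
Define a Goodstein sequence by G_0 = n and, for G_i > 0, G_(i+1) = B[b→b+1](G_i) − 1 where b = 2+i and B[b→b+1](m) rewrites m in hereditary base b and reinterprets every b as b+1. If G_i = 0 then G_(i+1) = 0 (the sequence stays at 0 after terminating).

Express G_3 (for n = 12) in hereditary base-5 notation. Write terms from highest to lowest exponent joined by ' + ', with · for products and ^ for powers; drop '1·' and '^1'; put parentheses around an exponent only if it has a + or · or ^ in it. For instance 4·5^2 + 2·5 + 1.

step 0: 12 = 2^(2 + 1) + 2^2; sub 3 for 2: 3^(3 + 1) + 3^3; = 108; G_1 = 108−1 = 107
step 1: 107 = 3^(3 + 1) + 2·3^2 + 2·3 + 2; sub 4 for 3: 4^(4 + 1) + 2·4^2 + 2·4 + 2; = 1066; G_2 = 1066−1 = 1065
step 2: 1065 = 4^(4 + 1) + 2·4^2 + 2·4 + 1; sub 5 for 4: 5^(5 + 1) + 2·5^2 + 2·5 + 1; = 15686; G_3 = 15686−1 = 15685
step 3: 15685 = 5^(5 + 1) + 2·5^2 + 2·5; sub 6 for 5: 6^(6 + 1) + 2·6^2 + 2·6; = 280020; G_4 = 280020−1 = 280019

5^(5 + 1) + 2·5^2 + 2·5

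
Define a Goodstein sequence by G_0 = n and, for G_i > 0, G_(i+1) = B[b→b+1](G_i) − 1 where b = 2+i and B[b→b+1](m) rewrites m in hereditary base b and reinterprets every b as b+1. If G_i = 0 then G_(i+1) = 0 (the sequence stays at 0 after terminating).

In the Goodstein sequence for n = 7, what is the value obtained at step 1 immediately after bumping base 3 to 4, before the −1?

G_0 = 7. HB_2(7) = 2^2 + 2 + 1. Bump = 31. G_1 = 30.
G_1 = 30. HB_3(30) = 3^3 + 3. Bump = 260. G_2 = 259.

260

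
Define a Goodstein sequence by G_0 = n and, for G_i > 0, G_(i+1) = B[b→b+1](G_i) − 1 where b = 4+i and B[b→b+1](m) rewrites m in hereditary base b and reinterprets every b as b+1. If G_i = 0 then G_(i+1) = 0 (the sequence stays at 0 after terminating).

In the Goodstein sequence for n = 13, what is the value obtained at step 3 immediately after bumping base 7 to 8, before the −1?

20

[0] 13 ≡ 3·4 + 1 (base 4). Lift 5: 16. −1: 15.
[1] 15 ≡ 3·5 (base 5). Lift 6: 18. −1: 17.
[2] 17 ≡ 2·6 + 5 (base 6). Lift 7: 19. −1: 18.
[3] 18 ≡ 2·7 + 4 (base 7). Lift 8: 20. −1: 19.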